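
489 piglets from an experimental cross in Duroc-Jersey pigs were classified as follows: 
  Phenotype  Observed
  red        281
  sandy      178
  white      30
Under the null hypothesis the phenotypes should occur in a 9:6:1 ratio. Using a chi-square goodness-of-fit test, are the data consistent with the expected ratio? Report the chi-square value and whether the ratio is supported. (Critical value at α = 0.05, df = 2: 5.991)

0.296; consistent

Under the 9:6:1 hypothesis (Σ ratio = 16, N = 489):
  red: 489 × 9/16 = 275.0625
  sandy: 489 × 6/16 = 183.375
  white: 489 × 1/16 = 30.5625
χ² = Σ (O − E)² / E
  red: (281 − 275.0625)² / 275.0625 = 0.1282
  sandy: (178 − 183.375)² / 183.375 = 0.1575
  white: (30 − 30.5625)² / 30.5625 = 0.0104
χ² = 0.1282 + 0.1575 + 0.0104 = 0.2961 ≈ 0.296
Degrees of freedom = 3 − 1 = 2; critical value at α = 0.05 is 5.991.
Since 0.296 < 5.991, we fail to reject the null hypothesis — the data are consistent with the 9:6:1 ratio.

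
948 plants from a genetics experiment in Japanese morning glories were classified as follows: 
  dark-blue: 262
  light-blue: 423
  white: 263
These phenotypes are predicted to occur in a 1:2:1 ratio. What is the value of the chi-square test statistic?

Expected counts for N = 948 under a 1:2:1 ratio (total parts = 4):
  dark-blue: 948 × 1/4 = 237
  light-blue: 948 × 2/4 = 474
  white: 948 × 1/4 = 237
χ² = Σ (O − E)² / E
  dark-blue: (262 − 237)² / 237 = 2.6371
  light-blue: (423 − 474)² / 474 = 5.4873
  white: (263 − 237)² / 237 = 2.8523
χ² = 2.6371 + 5.4873 + 2.8523 = 10.9767 ≈ 10.977

10.977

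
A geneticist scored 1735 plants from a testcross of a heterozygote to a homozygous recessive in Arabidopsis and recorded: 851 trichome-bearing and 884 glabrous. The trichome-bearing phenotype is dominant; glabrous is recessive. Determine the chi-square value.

0.628

A testcross of a heterozygote (Aa × aa) gives a 1:1 phenotypic ratio.
The 1:1 ratio has 2 parts, so with N = 1735 the expected counts are:
  trichome-bearing: 1735 × 1/2 = 867.5
  glabrous: 1735 × 1/2 = 867.5
χ² = Σ (O − E)² / E
  trichome-bearing: (851 − 867.5)² / 867.5 = 0.3138
  glabrous: (884 − 867.5)² / 867.5 = 0.3138
χ² = 0.3138 + 0.3138 = 0.6276 ≈ 0.628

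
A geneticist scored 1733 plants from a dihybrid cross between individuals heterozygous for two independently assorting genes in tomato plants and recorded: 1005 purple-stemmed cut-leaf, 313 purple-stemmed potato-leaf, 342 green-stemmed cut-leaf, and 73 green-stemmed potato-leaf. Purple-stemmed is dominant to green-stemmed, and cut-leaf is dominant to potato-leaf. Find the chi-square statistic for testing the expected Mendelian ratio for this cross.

13.782

A dihybrid F₂ with independent assortment and complete dominance at both loci gives a 9:3:3:1 phenotypic ratio.
The 9:3:3:1 ratio has 16 parts, so with N = 1733 the expected counts are:
  purple-stemmed cut-leaf: 1733 × 9/16 = 974.8125
  purple-stemmed potato-leaf: 1733 × 3/16 = 324.9375
  green-stemmed cut-leaf: 1733 × 3/16 = 324.9375
  green-stemmed potato-leaf: 1733 × 1/16 = 108.3125
χ² = Σ (O − E)² / E
  purple-stemmed cut-leaf: (1005 − 974.8125)² / 974.8125 = 0.9348
  purple-stemmed potato-leaf: (313 − 324.9375)² / 324.9375 = 0.4386
  green-stemmed cut-leaf: (342 − 324.9375)² / 324.9375 = 0.8960
  green-stemmed potato-leaf: (73 − 108.3125)² / 108.3125 = 11.5127
χ² = 0.9348 + 0.4386 + 0.8960 + 11.5127 = 13.7821 ≈ 13.782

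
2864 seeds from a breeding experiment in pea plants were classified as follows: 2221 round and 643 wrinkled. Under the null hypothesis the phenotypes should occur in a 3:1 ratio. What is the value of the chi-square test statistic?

9.924

Under the 3:1 hypothesis (Σ ratio = 4, N = 2864):
  round: 2864 × 3/4 = 2148
  wrinkled: 2864 × 1/4 = 716
χ² = Σ (O − E)² / E
  round: (2221 − 2148)² / 2148 = 2.4809
  wrinkled: (643 − 716)² / 716 = 7.4427
χ² = 2.4809 + 7.4427 = 9.9236 ≈ 9.924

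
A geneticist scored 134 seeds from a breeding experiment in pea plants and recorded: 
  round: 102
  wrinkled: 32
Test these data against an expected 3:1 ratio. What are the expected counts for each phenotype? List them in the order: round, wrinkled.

Total ratio parts = 4. Expected numbers out of 134:
  round: 134 × 3/4 = 100.5
  wrinkled: 134 × 1/4 = 33.5

100.5, 33.5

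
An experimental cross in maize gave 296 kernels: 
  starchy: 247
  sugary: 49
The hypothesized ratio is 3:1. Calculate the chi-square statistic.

Expected counts for N = 296 under a 3:1 ratio (total parts = 4):
  starchy: 296 × 3/4 = 222
  sugary: 296 × 1/4 = 74
χ² = Σ (O − E)² / E
  starchy: (247 − 222)² / 222 = 2.8153
  sugary: (49 − 74)² / 74 = 8.4459
χ² = 2.8153 + 8.4459 = 11.2612 ≈ 11.261

11.261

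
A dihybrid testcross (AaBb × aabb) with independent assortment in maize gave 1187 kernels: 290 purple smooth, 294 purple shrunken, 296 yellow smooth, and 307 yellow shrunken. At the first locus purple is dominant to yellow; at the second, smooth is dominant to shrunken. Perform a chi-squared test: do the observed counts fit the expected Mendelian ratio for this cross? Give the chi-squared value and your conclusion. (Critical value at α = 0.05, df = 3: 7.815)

A dihybrid testcross with independent assortment gives a 1:1:1:1 ratio.
Expected counts for N = 1187 under a 1:1:1:1 ratio (total parts = 4):
  purple smooth: 1187 × 1/4 = 296.75
  purple shrunken: 1187 × 1/4 = 296.75
  yellow smooth: 1187 × 1/4 = 296.75
  yellow shrunken: 1187 × 1/4 = 296.75
χ² = Σ (O − E)² / E
  purple smooth: (290 − 296.75)² / 296.75 = 0.1535
  purple shrunken: (294 − 296.75)² / 296.75 = 0.0255
  yellow smooth: (296 − 296.75)² / 296.75 = 0.0019
  yellow shrunken: (307 − 296.75)² / 296.75 = 0.3540
χ² = 0.1535 + 0.0255 + 0.0019 + 0.3540 = 0.5349 ≈ 0.535
Degrees of freedom = 4 − 1 = 3; critical value at α = 0.05 is 7.815.
Since 0.535 < 7.815, we fail to reject the null hypothesis — the data are consistent with the 1:1:1:1 ratio.

0.535; consistent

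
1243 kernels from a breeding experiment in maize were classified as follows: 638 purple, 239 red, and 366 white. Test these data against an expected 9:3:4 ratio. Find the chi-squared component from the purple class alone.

Total ratio parts = 16. Expected numbers out of 1243:
  purple: 1243 × 9/16 = 699.1875
  red: 1243 × 3/16 = 233.0625
  white: 1243 × 4/16 = 310.75
Contribution of purple: (638 − 699.1875)² / 699.1875 = 5.3547

5.355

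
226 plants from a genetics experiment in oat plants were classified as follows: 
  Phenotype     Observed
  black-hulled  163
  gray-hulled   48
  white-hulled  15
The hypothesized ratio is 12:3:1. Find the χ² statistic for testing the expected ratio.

1.050

Expected counts for N = 226 under a 12:3:1 ratio (total parts = 16):
  black-hulled: 226 × 12/16 = 169.5
  gray-hulled: 226 × 3/16 = 42.375
  white-hulled: 226 × 1/16 = 14.125
χ² = Σ (O − E)² / E
  black-hulled: (163 − 169.5)² / 169.5 = 0.2493
  gray-hulled: (48 − 42.375)² / 42.375 = 0.7467
  white-hulled: (15 − 14.125)² / 14.125 = 0.0542
χ² = 0.2493 + 0.7467 + 0.0542 = 1.0502 ≈ 1.050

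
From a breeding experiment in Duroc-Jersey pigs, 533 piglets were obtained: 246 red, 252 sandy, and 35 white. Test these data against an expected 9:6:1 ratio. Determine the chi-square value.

Total ratio parts = 16. Expected numbers out of 533:
  red: 533 × 9/16 = 299.8125
  sandy: 533 × 6/16 = 199.875
  white: 533 × 1/16 = 33.3125
χ² = Σ (O − E)² / E
  red: (246 − 299.8125)² / 299.8125 = 9.6587
  sandy: (252 − 199.875)² / 199.875 = 13.5936
  white: (35 − 33.3125)² / 33.3125 = 0.0855
χ² = 9.6587 + 13.5936 + 0.0855 = 23.3378 ≈ 23.338

23.338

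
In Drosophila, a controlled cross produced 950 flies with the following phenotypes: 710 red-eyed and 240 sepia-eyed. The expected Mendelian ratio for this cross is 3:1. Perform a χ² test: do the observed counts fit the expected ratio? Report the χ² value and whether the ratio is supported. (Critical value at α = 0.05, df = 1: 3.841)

Total ratio parts = 4. Expected numbers out of 950:
  red-eyed: 950 × 3/4 = 712.5
  sepia-eyed: 950 × 1/4 = 237.5
χ² = Σ (O − E)² / E
  red-eyed: (710 − 712.5)² / 712.5 = 0.0088
  sepia-eyed: (240 − 237.5)² / 237.5 = 0.0263
χ² = 0.0088 + 0.0263 = 0.0351 ≈ 0.035
Degrees of freedom = 2 − 1 = 1; critical value at α = 0.05 is 3.841.
Since 0.035 < 3.841, we fail to reject the null hypothesis — the data are consistent with the 3:1 ratio.

0.035; consistent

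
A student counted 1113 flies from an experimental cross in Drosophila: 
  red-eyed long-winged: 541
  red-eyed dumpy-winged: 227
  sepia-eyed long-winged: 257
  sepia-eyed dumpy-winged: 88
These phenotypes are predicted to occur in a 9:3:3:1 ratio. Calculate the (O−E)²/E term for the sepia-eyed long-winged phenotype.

Total ratio parts = 16. Expected numbers out of 1113:
  red-eyed long-winged: 1113 × 9/16 = 626.0625
  red-eyed dumpy-winged: 1113 × 3/16 = 208.6875
  sepia-eyed long-winged: 1113 × 3/16 = 208.6875
  sepia-eyed dumpy-winged: 1113 × 1/16 = 69.5625
Contribution of sepia-eyed long-winged: (257 − 208.6875)² / 208.6875 = 11.1847

11.185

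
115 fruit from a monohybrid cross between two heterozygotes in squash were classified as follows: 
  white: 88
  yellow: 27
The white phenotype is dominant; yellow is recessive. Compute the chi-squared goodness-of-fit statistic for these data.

0.142

For a monohybrid cross between heterozygotes with complete dominance, the expected phenotypic ratio is 3:1.
The 3:1 ratio has 4 parts, so with N = 115 the expected counts are:
  white: 115 × 3/4 = 86.25
  yellow: 115 × 1/4 = 28.75
χ² = Σ (O − E)² / E
  white: (88 − 86.25)² / 86.25 = 0.0355
  yellow: (27 − 28.75)² / 28.75 = 0.1065
χ² = 0.0355 + 0.1065 = 0.142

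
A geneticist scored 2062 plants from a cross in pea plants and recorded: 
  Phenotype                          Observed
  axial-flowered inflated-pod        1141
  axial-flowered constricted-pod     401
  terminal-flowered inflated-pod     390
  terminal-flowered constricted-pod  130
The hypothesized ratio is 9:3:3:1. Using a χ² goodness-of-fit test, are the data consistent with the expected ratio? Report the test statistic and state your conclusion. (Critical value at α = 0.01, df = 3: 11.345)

0.881; consistent

Total ratio parts = 16. Expected numbers out of 2062:
  axial-flowered inflated-pod: 2062 × 9/16 = 1159.875
  axial-flowered constricted-pod: 2062 × 3/16 = 386.625
  terminal-flowered inflated-pod: 2062 × 3/16 = 386.625
  terminal-flowered constricted-pod: 2062 × 1/16 = 128.875
χ² = Σ (O − E)² / E
  axial-flowered inflated-pod: (1141 − 1159.875)² / 1159.875 = 0.3072
  axial-flowered constricted-pod: (401 − 386.625)² / 386.625 = 0.5345
  terminal-flowered inflated-pod: (390 − 386.625)² / 386.625 = 0.0295
  terminal-flowered constricted-pod: (130 − 128.875)² / 128.875 = 0.0098
χ² = 0.3072 + 0.5345 + 0.0295 + 0.0098 = 0.881
Degrees of freedom = 4 − 1 = 3; critical value at α = 0.01 is 11.345.
Since 0.881 < 11.345, we fail to reject the null hypothesis — the data are consistent with the 9:3:3:1 ratio.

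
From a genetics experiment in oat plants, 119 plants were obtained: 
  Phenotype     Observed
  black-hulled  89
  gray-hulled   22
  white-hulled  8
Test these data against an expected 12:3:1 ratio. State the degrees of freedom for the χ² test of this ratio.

A goodness-of-fit test with 3 phenotype classes has df = 3 − 1 = 2.

2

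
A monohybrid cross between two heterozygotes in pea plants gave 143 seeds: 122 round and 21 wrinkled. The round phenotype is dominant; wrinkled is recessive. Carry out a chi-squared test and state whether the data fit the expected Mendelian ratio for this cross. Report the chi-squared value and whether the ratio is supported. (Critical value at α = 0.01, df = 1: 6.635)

For a monohybrid cross between heterozygotes with complete dominance, the expected phenotypic ratio is 3:1.
Total ratio parts = 4. Expected numbers out of 143:
  round: 143 × 3/4 = 107.25
  wrinkled: 143 × 1/4 = 35.75
χ² = Σ (O − E)² / E
  round: (122 − 107.25)² / 107.25 = 2.0286
  wrinkled: (21 − 35.75)² / 35.75 = 6.0857
χ² = 2.0286 + 6.0857 = 8.1143 ≈ 8.114
Degrees of freedom = 2 − 1 = 1; critical value at α = 0.01 is 6.635.
Since 8.114 > 6.635, we reject the null hypothesis — the data do not fit the 3:1 ratio.

8.114; not consistent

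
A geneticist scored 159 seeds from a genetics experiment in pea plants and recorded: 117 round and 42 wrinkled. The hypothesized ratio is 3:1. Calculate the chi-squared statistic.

0.170

Total ratio parts = 4. Expected numbers out of 159:
  round: 159 × 3/4 = 119.25
  wrinkled: 159 × 1/4 = 39.75
χ² = Σ (O − E)² / E
  round: (117 − 119.25)² / 119.25 = 0.0425
  wrinkled: (42 − 39.75)² / 39.75 = 0.1274
χ² = 0.0425 + 0.1274 = 0.1699 ≈ 0.170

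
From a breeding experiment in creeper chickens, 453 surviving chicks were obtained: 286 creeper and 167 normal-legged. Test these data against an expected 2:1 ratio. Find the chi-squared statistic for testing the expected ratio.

2.543

The 2:1 ratio has 3 parts, so with N = 453 the expected counts are:
  creeper: 453 × 2/3 = 302
  normal-legged: 453 × 1/3 = 151
χ² = Σ (O − E)² / E
  creeper: (286 − 302)² / 302 = 0.8477
  normal-legged: (167 − 151)² / 151 = 1.6954
χ² = 0.8477 + 1.6954 = 2.5431 ≈ 2.543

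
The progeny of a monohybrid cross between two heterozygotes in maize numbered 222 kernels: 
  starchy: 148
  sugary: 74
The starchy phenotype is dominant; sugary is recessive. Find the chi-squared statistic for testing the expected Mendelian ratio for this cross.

8.222

For a monohybrid cross between heterozygotes with complete dominance, the expected phenotypic ratio is 3:1.
Expected counts for N = 222 under a 3:1 ratio (total parts = 4):
  starchy: 222 × 3/4 = 166.5
  sugary: 222 × 1/4 = 55.5
χ² = Σ (O − E)² / E
  starchy: (148 − 166.5)² / 166.5 = 2.0556
  sugary: (74 − 55.5)² / 55.5 = 6.1667
χ² = 2.0556 + 6.1667 = 8.2223 ≈ 8.222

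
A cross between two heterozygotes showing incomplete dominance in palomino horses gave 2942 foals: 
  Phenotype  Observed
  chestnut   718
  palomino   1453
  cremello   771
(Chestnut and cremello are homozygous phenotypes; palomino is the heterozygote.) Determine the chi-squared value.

With incomplete dominance, a heterozygote × heterozygote cross gives a 1:2:1 phenotypic ratio.
The 1:2:1 ratio has 4 parts, so with N = 2942 the expected counts are:
  chestnut: 2942 × 1/4 = 735.5
  palomino: 2942 × 2/4 = 1471
  cremello: 2942 × 1/4 = 735.5
χ² = Σ (O − E)² / E
  chestnut: (718 − 735.5)² / 735.5 = 0.4164
  palomino: (1453 − 1471)² / 1471 = 0.2203
  cremello: (771 − 735.5)² / 735.5 = 1.7135
χ² = 0.4164 + 0.2203 + 1.7135 = 2.3502 ≈ 2.350

2.350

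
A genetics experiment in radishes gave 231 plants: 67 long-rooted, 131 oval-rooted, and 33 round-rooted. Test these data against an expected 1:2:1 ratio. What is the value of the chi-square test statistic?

The 1:2:1 ratio has 4 parts, so with N = 231 the expected counts are:
  long-rooted: 231 × 1/4 = 57.75
  oval-rooted: 231 × 2/4 = 115.5
  round-rooted: 231 × 1/4 = 57.75
χ² = Σ (O − E)² / E
  long-rooted: (67 − 57.75)² / 57.75 = 1.4816
  oval-rooted: (131 − 115.5)² / 115.5 = 2.0801
  round-rooted: (33 − 57.75)² / 57.75 = 10.6071
χ² = 1.4816 + 2.0801 + 10.6071 = 14.1688 ≈ 14.169

14.169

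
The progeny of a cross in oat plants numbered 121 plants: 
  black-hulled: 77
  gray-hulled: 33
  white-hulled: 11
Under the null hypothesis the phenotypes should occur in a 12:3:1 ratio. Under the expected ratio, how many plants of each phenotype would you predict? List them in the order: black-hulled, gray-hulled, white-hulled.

90.75, 22.6875, 7.5625

Under the 12:3:1 hypothesis (Σ ratio = 16, N = 121):
  black-hulled: 121 × 12/16 = 90.75
  gray-hulled: 121 × 3/16 = 22.6875
  white-hulled: 121 × 1/16 = 7.5625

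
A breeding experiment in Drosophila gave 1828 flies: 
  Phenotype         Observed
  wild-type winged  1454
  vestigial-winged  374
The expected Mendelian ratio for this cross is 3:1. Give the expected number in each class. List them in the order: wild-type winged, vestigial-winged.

Under the 3:1 hypothesis (Σ ratio = 4, N = 1828):
  wild-type winged: 1828 × 3/4 = 1371
  vestigial-winged: 1828 × 1/4 = 457

1371, 457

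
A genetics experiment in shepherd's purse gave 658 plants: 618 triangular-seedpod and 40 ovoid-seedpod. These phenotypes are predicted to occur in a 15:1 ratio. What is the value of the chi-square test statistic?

0.033

Under the 15:1 hypothesis (Σ ratio = 16, N = 658):
  triangular-seedpod: 658 × 15/16 = 616.875
  ovoid-seedpod: 658 × 1/16 = 41.125
χ² = Σ (O − E)² / E
  triangular-seedpod: (618 − 616.875)² / 616.875 = 0.0021
  ovoid-seedpod: (40 − 41.125)² / 41.125 = 0.0308
χ² = 0.0021 + 0.0308 = 0.0329 ≈ 0.033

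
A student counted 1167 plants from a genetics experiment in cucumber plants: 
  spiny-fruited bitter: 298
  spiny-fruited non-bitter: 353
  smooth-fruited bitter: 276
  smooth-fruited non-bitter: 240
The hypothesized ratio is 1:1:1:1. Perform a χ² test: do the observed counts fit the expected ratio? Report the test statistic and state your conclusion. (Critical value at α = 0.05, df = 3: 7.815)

23.022; not consistent

Total ratio parts = 4. Expected numbers out of 1167:
  spiny-fruited bitter: 1167 × 1/4 = 291.75
  spiny-fruited non-bitter: 1167 × 1/4 = 291.75
  smooth-fruited bitter: 1167 × 1/4 = 291.75
  smooth-fruited non-bitter: 1167 × 1/4 = 291.75
χ² = Σ (O − E)² / E
  spiny-fruited bitter: (298 − 291.75)² / 291.75 = 0.1339
  spiny-fruited non-bitter: (353 − 291.75)² / 291.75 = 12.8588
  smooth-fruited bitter: (276 − 291.75)² / 291.75 = 0.8503
  smooth-fruited non-bitter: (240 − 291.75)² / 291.75 = 9.1793
χ² = 0.1339 + 12.8588 + 0.8503 + 9.1793 = 23.0223 ≈ 23.022
Degrees of freedom = 4 − 1 = 3; critical value at α = 0.05 is 7.815.
Since 23.022 > 7.815, we reject the null hypothesis — the data do not fit the 1:1:1:1 ratio.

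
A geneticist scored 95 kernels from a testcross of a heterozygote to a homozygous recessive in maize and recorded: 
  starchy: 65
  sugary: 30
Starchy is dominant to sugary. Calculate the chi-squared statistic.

A testcross of a heterozygote (Aa × aa) gives a 1:1 phenotypic ratio.
Total ratio parts = 2. Expected numbers out of 95:
  starchy: 95 × 1/2 = 47.5
  sugary: 95 × 1/2 = 47.5
χ² = Σ (O − E)² / E
  starchy: (65 − 47.5)² / 47.5 = 6.4474
  sugary: (30 − 47.5)² / 47.5 = 6.4474
χ² = 6.4474 + 6.4474 = 12.8948 ≈ 12.895

12.895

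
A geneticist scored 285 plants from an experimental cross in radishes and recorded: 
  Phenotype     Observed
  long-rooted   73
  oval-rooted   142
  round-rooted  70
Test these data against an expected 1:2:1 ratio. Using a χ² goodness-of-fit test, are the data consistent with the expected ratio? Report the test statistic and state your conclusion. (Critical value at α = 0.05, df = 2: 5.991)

0.067; consistent

Under the 1:2:1 hypothesis (Σ ratio = 4, N = 285):
  long-rooted: 285 × 1/4 = 71.25
  oval-rooted: 285 × 2/4 = 142.5
  round-rooted: 285 × 1/4 = 71.25
χ² = Σ (O − E)² / E
  long-rooted: (73 − 71.25)² / 71.25 = 0.0430
  oval-rooted: (142 − 142.5)² / 142.5 = 0.0018
  round-rooted: (70 − 71.25)² / 71.25 = 0.0219
χ² = 0.0430 + 0.0018 + 0.0219 = 0.0667 ≈ 0.067
Degrees of freedom = 3 − 1 = 2; critical value at α = 0.05 is 5.991.
Since 0.067 < 5.991, we fail to reject the null hypothesis — the data are consistent with the 1:2:1 ratio.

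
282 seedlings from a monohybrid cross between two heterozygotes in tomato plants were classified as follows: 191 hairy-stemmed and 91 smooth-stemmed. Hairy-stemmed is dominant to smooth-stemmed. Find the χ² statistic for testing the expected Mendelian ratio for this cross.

7.948

For a monohybrid cross between heterozygotes with complete dominance, the expected phenotypic ratio is 3:1.
The 3:1 ratio has 4 parts, so with N = 282 the expected counts are:
  hairy-stemmed: 282 × 3/4 = 211.5
  smooth-stemmed: 282 × 1/4 = 70.5
χ² = Σ (O − E)² / E
  hairy-stemmed: (191 − 211.5)² / 211.5 = 1.9870
  smooth-stemmed: (91 − 70.5)² / 70.5 = 5.9610
χ² = 1.9870 + 5.9610 = 7.948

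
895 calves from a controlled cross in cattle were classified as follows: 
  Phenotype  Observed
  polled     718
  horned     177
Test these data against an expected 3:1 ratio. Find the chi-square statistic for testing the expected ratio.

Total ratio parts = 4. Expected numbers out of 895:
  polled: 895 × 3/4 = 671.25
  horned: 895 × 1/4 = 223.75
χ² = Σ (O − E)² / E
  polled: (718 − 671.25)² / 671.25 = 3.2560
  horned: (177 − 223.75)² / 223.75 = 9.7679
χ² = 3.2560 + 9.7679 = 13.0239 ≈ 13.024

13.024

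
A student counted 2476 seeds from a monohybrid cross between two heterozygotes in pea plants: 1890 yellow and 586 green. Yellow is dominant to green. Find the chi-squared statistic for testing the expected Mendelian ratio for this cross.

For a monohybrid cross between heterozygotes with complete dominance, the expected phenotypic ratio is 3:1.
Under the 3:1 hypothesis (Σ ratio = 4, N = 2476):
  yellow: 2476 × 3/4 = 1857
  green: 2476 × 1/4 = 619
χ² = Σ (O − E)² / E
  yellow: (1890 − 1857)² / 1857 = 0.5864
  green: (586 − 619)² / 619 = 1.7593
χ² = 0.5864 + 1.7593 = 2.3457 ≈ 2.346

2.346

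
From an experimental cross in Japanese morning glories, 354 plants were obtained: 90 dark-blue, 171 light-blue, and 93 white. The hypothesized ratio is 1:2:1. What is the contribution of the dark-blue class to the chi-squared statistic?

Total ratio parts = 4. Expected numbers out of 354:
  dark-blue: 354 × 1/4 = 88.5
  light-blue: 354 × 2/4 = 177
  white: 354 × 1/4 = 88.5
Contribution of dark-blue: (90 − 88.5)² / 88.5 = 0.0254

0.025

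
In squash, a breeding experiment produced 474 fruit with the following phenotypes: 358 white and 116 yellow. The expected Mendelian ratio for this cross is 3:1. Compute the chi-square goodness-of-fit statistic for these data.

Expected counts for N = 474 under a 3:1 ratio (total parts = 4):
  white: 474 × 3/4 = 355.5
  yellow: 474 × 1/4 = 118.5
χ² = Σ (O − E)² / E
  white: (358 − 355.5)² / 355.5 = 0.0176
  yellow: (116 − 118.5)² / 118.5 = 0.0527
χ² = 0.0176 + 0.0527 = 0.0703 ≈ 0.070

0.070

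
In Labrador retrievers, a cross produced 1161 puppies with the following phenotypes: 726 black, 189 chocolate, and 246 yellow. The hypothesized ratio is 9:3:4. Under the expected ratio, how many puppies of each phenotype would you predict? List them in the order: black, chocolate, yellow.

653.0625, 217.6875, 290.25

The 9:3:4 ratio has 16 parts, so with N = 1161 the expected counts are:
  black: 1161 × 9/16 = 653.0625
  chocolate: 1161 × 3/16 = 217.6875
  yellow: 1161 × 4/16 = 290.25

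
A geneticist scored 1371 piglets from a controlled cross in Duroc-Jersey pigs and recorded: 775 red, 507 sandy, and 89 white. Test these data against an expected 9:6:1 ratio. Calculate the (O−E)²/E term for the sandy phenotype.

Under the 9:6:1 hypothesis (Σ ratio = 16, N = 1371):
  red: 1371 × 9/16 = 771.1875
  sandy: 1371 × 6/16 = 514.125
  white: 1371 × 1/16 = 85.6875
Contribution of sandy: (507 − 514.125)² / 514.125 = 0.0987

0.099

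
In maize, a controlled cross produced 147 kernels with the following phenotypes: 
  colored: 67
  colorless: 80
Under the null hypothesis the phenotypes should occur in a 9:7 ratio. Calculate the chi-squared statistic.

6.803

Expected counts for N = 147 under a 9:7 ratio (total parts = 16):
  colored: 147 × 9/16 = 82.6875
  colorless: 147 × 7/16 = 64.3125
χ² = Σ (O − E)² / E
  colored: (67 − 82.6875)² / 82.6875 = 2.9762
  colorless: (80 − 64.3125)² / 64.3125 = 3.8266
χ² = 2.9762 + 3.8266 = 6.8028 ≈ 6.803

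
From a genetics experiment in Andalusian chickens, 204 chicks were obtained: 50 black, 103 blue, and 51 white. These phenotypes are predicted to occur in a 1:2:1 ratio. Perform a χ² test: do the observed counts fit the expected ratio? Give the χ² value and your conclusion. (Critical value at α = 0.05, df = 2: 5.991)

The 1:2:1 ratio has 4 parts, so with N = 204 the expected counts are:
  black: 204 × 1/4 = 51
  blue: 204 × 2/4 = 102
  white: 204 × 1/4 = 51
χ² = Σ (O − E)² / E
  black: (50 − 51)² / 51 = 0.0196
  blue: (103 − 102)² / 102 = 0.0098
  white: (51 − 51)² / 51 = 0.0000
χ² = 0.0196 + 0.0098 + 0.0000 = 0.0294 ≈ 0.029
Degrees of freedom = 3 − 1 = 2; critical value at α = 0.05 is 5.991.
Since 0.029 < 5.991, we fail to reject the null hypothesis — the data are consistent with the 1:2:1 ratio.

0.029; consistent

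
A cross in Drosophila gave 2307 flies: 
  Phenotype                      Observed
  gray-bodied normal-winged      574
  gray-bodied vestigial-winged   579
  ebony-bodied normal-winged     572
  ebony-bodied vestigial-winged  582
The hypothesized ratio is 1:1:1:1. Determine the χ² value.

0.109

The 1:1:1:1 ratio has 4 parts, so with N = 2307 the expected counts are:
  gray-bodied normal-winged: 2307 × 1/4 = 576.75
  gray-bodied vestigial-winged: 2307 × 1/4 = 576.75
  ebony-bodied normal-winged: 2307 × 1/4 = 576.75
  ebony-bodied vestigial-winged: 2307 × 1/4 = 576.75
χ² = Σ (O − E)² / E
  gray-bodied normal-winged: (574 − 576.75)² / 576.75 = 0.0131
  gray-bodied vestigial-winged: (579 − 576.75)² / 576.75 = 0.0088
  ebony-bodied normal-winged: (572 − 576.75)² / 576.75 = 0.0391
  ebony-bodied vestigial-winged: (582 − 576.75)² / 576.75 = 0.0478
χ² = 0.0131 + 0.0088 + 0.0391 + 0.0478 = 0.1088 ≈ 0.109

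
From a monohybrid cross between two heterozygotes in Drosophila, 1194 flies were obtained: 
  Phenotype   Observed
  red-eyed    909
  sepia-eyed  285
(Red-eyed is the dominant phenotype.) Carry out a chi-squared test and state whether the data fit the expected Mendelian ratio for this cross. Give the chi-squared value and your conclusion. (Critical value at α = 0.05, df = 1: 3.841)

For a monohybrid cross between heterozygotes with complete dominance, the expected phenotypic ratio is 3:1.
Total ratio parts = 4. Expected numbers out of 1194:
  red-eyed: 1194 × 3/4 = 895.5
  sepia-eyed: 1194 × 1/4 = 298.5
χ² = Σ (O − E)² / E
  red-eyed: (909 − 895.5)² / 895.5 = 0.2035
  sepia-eyed: (285 − 298.5)² / 298.5 = 0.6106
χ² = 0.2035 + 0.6106 = 0.8141 ≈ 0.814
Degrees of freedom = 2 − 1 = 1; critical value at α = 0.05 is 3.841.
Since 0.814 < 3.841, we fail to reject the null hypothesis — the data are consistent with the 3:1 ratio.

0.814; consistent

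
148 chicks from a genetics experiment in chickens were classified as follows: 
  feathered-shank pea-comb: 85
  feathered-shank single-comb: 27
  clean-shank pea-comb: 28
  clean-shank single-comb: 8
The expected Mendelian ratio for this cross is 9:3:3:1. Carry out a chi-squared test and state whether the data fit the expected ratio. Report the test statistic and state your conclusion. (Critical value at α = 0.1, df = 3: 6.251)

Expected counts for N = 148 under a 9:3:3:1 ratio (total parts = 16):
  feathered-shank pea-comb: 148 × 9/16 = 83.25
  feathered-shank single-comb: 148 × 3/16 = 27.75
  clean-shank pea-comb: 148 × 3/16 = 27.75
  clean-shank single-comb: 148 × 1/16 = 9.25
χ² = Σ (O − E)² / E
  feathered-shank pea-comb: (85 − 83.25)² / 83.25 = 0.0368
  feathered-shank single-comb: (27 − 27.75)² / 27.75 = 0.0203
  clean-shank pea-comb: (28 − 27.75)² / 27.75 = 0.0023
  clean-shank single-comb: (8 − 9.25)² / 9.25 = 0.1689
χ² = 0.0368 + 0.0203 + 0.0023 + 0.1689 = 0.2283 ≈ 0.228
Degrees of freedom = 4 − 1 = 3; critical value at α = 0.1 is 6.251.
Since 0.228 < 6.251, we fail to reject the null hypothesis — the data are consistent with the 9:3:3:1 ratio.

0.228; consistent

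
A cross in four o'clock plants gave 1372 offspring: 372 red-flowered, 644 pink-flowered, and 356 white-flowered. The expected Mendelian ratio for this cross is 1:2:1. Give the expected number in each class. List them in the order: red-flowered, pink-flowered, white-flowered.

Expected counts for N = 1372 under a 1:2:1 ratio (total parts = 4):
  red-flowered: 1372 × 1/4 = 343
  pink-flowered: 1372 × 2/4 = 686
  white-flowered: 1372 × 1/4 = 343

343, 686, 343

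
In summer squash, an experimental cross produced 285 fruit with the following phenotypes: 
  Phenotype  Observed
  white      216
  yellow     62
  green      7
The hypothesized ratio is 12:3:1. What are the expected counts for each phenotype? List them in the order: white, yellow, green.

213.75, 53.4375, 17.8125

Total ratio parts = 16. Expected numbers out of 285:
  white: 285 × 12/16 = 213.75
  yellow: 285 × 3/16 = 53.4375
  green: 285 × 1/16 = 17.8125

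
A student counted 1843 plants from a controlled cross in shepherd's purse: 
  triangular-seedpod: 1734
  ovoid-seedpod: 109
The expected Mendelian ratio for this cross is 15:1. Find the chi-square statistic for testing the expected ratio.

0.355

Expected counts for N = 1843 under a 15:1 ratio (total parts = 16):
  triangular-seedpod: 1843 × 15/16 = 1727.8125
  ovoid-seedpod: 1843 × 1/16 = 115.1875
χ² = Σ (O − E)² / E
  triangular-seedpod: (1734 − 1727.8125)² / 1727.8125 = 0.0222
  ovoid-seedpod: (109 − 115.1875)² / 115.1875 = 0.3324
χ² = 0.0222 + 0.3324 = 0.3546 ≈ 0.355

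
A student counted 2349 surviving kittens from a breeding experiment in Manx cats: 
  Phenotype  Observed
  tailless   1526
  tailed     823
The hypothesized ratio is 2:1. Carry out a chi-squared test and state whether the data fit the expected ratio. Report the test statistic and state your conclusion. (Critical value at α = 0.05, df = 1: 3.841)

3.065; consistent

Expected counts for N = 2349 under a 2:1 ratio (total parts = 3):
  tailless: 2349 × 2/3 = 1566
  tailed: 2349 × 1/3 = 783
χ² = Σ (O − E)² / E
  tailless: (1526 − 1566)² / 1566 = 1.0217
  tailed: (823 − 783)² / 783 = 2.0434
χ² = 1.0217 + 2.0434 = 3.0651 ≈ 3.065
Degrees of freedom = 2 − 1 = 1; critical value at α = 0.05 is 3.841.
Since 3.065 < 3.841, we fail to reject the null hypothesis — the data are consistent with the 2:1 ratio.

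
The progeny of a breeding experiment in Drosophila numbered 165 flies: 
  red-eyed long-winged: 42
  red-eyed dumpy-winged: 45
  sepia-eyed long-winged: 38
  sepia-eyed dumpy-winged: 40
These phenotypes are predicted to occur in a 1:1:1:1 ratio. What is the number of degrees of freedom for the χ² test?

A goodness-of-fit test with 4 phenotype classes has df = 4 − 1 = 3.

3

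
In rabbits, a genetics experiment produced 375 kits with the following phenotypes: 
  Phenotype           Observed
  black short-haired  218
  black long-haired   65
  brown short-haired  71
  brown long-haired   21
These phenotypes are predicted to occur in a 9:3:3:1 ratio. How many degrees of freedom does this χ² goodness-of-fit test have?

3

A goodness-of-fit test with 4 phenotype classes has df = 4 − 1 = 3.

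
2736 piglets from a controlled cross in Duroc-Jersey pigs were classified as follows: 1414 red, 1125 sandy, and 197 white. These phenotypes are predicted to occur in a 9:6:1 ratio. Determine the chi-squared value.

23.659

Under the 9:6:1 hypothesis (Σ ratio = 16, N = 2736):
  red: 2736 × 9/16 = 1539
  sandy: 2736 × 6/16 = 1026
  white: 2736 × 1/16 = 171
χ² = Σ (O − E)² / E
  red: (1414 − 1539)² / 1539 = 10.1527
  sandy: (1125 − 1026)² / 1026 = 9.5526
  white: (197 − 171)² / 171 = 3.9532
χ² = 10.1527 + 9.5526 + 3.9532 = 23.6585 ≈ 23.659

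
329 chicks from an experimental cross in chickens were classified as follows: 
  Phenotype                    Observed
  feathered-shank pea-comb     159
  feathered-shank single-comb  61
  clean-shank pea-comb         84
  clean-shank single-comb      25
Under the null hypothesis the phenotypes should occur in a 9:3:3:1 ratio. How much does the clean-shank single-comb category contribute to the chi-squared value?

0.958

The 9:3:3:1 ratio has 16 parts, so with N = 329 the expected counts are:
  feathered-shank pea-comb: 329 × 9/16 = 185.0625
  feathered-shank single-comb: 329 × 3/16 = 61.6875
  clean-shank pea-comb: 329 × 3/16 = 61.6875
  clean-shank single-comb: 329 × 1/16 = 20.5625
Contribution of clean-shank single-comb: (25 − 20.5625)² / 20.5625 = 0.9576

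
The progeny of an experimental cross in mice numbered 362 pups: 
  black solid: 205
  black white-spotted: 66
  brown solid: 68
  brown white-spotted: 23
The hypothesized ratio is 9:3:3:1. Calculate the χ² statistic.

0.068

Total ratio parts = 16. Expected numbers out of 362:
  black solid: 362 × 9/16 = 203.625
  black white-spotted: 362 × 3/16 = 67.875
  brown solid: 362 × 3/16 = 67.875
  brown white-spotted: 362 × 1/16 = 22.625
χ² = Σ (O − E)² / E
  black solid: (205 − 203.625)² / 203.625 = 0.0093
  black white-spotted: (66 − 67.875)² / 67.875 = 0.0518
  brown solid: (68 − 67.875)² / 67.875 = 0.0002
  brown white-spotted: (23 − 22.625)² / 22.625 = 0.0062
χ² = 0.0093 + 0.0518 + 0.0002 + 0.0062 = 0.0675 ≈ 0.068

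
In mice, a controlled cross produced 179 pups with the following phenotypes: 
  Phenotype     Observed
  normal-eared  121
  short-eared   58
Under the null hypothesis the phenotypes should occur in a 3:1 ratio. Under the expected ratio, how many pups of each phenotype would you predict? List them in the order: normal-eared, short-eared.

Total ratio parts = 4. Expected numbers out of 179:
  normal-eared: 179 × 3/4 = 134.25
  short-eared: 179 × 1/4 = 44.75

134.25, 44.75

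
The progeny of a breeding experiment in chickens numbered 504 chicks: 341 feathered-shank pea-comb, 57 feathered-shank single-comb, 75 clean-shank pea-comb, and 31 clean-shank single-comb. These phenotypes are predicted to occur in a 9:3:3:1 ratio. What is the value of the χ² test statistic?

The 9:3:3:1 ratio has 16 parts, so with N = 504 the expected counts are:
  feathered-shank pea-comb: 504 × 9/16 = 283.5
  feathered-shank single-comb: 504 × 3/16 = 94.5
  clean-shank pea-comb: 504 × 3/16 = 94.5
  clean-shank single-comb: 504 × 1/16 = 31.5
χ² = Σ (O − E)² / E
  feathered-shank pea-comb: (341 − 283.5)² / 283.5 = 11.6623
  feathered-shank single-comb: (57 − 94.5)² / 94.5 = 14.8810
  clean-shank pea-comb: (75 − 94.5)² / 94.5 = 4.0238
  clean-shank single-comb: (31 − 31.5)² / 31.5 = 0.0079
χ² = 11.6623 + 14.8810 + 4.0238 + 0.0079 = 30.575

30.575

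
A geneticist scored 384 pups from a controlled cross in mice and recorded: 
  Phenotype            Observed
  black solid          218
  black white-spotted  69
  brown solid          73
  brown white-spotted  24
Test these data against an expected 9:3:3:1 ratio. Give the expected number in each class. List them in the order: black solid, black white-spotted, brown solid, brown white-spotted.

216, 72, 72, 24

Total ratio parts = 16. Expected numbers out of 384:
  black solid: 384 × 9/16 = 216
  black white-spotted: 384 × 3/16 = 72
  brown solid: 384 × 3/16 = 72
  brown white-spotted: 384 × 1/16 = 24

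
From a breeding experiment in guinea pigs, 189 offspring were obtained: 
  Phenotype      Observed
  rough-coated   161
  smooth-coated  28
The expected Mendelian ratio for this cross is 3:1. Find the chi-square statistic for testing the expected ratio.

Under the 3:1 hypothesis (Σ ratio = 4, N = 189):
  rough-coated: 189 × 3/4 = 141.75
  smooth-coated: 189 × 1/4 = 47.25
χ² = Σ (O − E)² / E
  rough-coated: (161 − 141.75)² / 141.75 = 2.6142
  smooth-coated: (28 − 47.25)² / 47.25 = 7.8426
χ² = 2.6142 + 7.8426 = 10.4568 ≈ 10.457

10.457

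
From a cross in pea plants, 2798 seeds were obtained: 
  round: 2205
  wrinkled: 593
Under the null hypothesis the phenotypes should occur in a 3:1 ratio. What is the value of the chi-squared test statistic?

21.620

Total ratio parts = 4. Expected numbers out of 2798:
  round: 2798 × 3/4 = 2098.5
  wrinkled: 2798 × 1/4 = 699.5
χ² = Σ (O − E)² / E
  round: (2205 − 2098.5)² / 2098.5 = 5.4049
  wrinkled: (593 − 699.5)² / 699.5 = 16.2148
χ² = 5.4049 + 16.2148 = 21.6197 ≈ 21.620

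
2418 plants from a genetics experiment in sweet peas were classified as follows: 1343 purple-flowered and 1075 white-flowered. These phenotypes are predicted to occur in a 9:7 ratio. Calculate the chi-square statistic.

The 9:7 ratio has 16 parts, so with N = 2418 the expected counts are:
  purple-flowered: 2418 × 9/16 = 1360.125
  white-flowered: 2418 × 7/16 = 1057.875
χ² = Σ (O − E)² / E
  purple-flowered: (1343 − 1360.125)² / 1360.125 = 0.2156
  white-flowered: (1075 − 1057.875)² / 1057.875 = 0.2772
χ² = 0.2156 + 0.2772 = 0.4928 ≈ 0.493

0.493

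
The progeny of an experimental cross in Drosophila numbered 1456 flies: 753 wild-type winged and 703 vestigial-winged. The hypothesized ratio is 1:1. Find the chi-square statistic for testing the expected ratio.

Expected counts for N = 1456 under a 1:1 ratio (total parts = 2):
  wild-type winged: 1456 × 1/2 = 728
  vestigial-winged: 1456 × 1/2 = 728
χ² = Σ (O − E)² / E
  wild-type winged: (753 − 728)² / 728 = 0.8585
  vestigial-winged: (703 − 728)² / 728 = 0.8585
χ² = 0.8585 + 0.8585 = 1.717

1.717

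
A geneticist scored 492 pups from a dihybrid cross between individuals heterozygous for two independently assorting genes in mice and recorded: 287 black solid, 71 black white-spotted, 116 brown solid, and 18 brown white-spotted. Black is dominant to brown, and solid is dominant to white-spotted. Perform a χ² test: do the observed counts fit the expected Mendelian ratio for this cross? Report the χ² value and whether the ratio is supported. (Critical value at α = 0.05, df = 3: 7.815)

16.676; not consistent

A dihybrid F₂ with independent assortment and complete dominance at both loci gives a 9:3:3:1 phenotypic ratio.
Expected counts for N = 492 under a 9:3:3:1 ratio (total parts = 16):
  black solid: 492 × 9/16 = 276.75
  black white-spotted: 492 × 3/16 = 92.25
  brown solid: 492 × 3/16 = 92.25
  brown white-spotted: 492 × 1/16 = 30.75
χ² = Σ (O − E)² / E
  black solid: (287 − 276.75)² / 276.75 = 0.3796
  black white-spotted: (71 − 92.25)² / 92.25 = 4.8950
  brown solid: (116 − 92.25)² / 92.25 = 6.1145
  brown white-spotted: (18 − 30.75)² / 30.75 = 5.2866
χ² = 0.3796 + 4.8950 + 6.1145 + 5.2866 = 16.6757 ≈ 16.676
Degrees of freedom = 4 − 1 = 3; critical value at α = 0.05 is 7.815.
Since 16.676 > 7.815, we reject the null hypothesis — the data do not fit the 9:3:3:1 ratio.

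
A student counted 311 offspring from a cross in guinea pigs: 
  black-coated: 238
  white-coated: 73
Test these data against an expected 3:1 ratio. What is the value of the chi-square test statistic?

0.387

The 3:1 ratio has 4 parts, so with N = 311 the expected counts are:
  black-coated: 311 × 3/4 = 233.25
  white-coated: 311 × 1/4 = 77.75
χ² = Σ (O − E)² / E
  black-coated: (238 − 233.25)² / 233.25 = 0.0967
  white-coated: (73 − 77.75)² / 77.75 = 0.2902
χ² = 0.0967 + 0.2902 = 0.3869 ≈ 0.387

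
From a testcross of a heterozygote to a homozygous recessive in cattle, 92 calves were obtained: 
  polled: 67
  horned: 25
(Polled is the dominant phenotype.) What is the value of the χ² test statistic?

19.174

A testcross of a heterozygote (Aa × aa) gives a 1:1 phenotypic ratio.
Expected counts for N = 92 under a 1:1 ratio (total parts = 2):
  polled: 92 × 1/2 = 46
  horned: 92 × 1/2 = 46
χ² = Σ (O − E)² / E
  polled: (67 − 46)² / 46 = 9.5870
  horned: (25 − 46)² / 46 = 9.5870
χ² = 9.5870 + 9.5870 = 19.174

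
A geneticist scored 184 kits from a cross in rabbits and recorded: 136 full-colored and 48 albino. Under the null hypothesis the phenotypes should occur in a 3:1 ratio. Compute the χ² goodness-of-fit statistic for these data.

Expected counts for N = 184 under a 3:1 ratio (total parts = 4):
  full-colored: 184 × 3/4 = 138
  albino: 184 × 1/4 = 46
χ² = Σ (O − E)² / E
  full-colored: (136 − 138)² / 138 = 0.0290
  albino: (48 − 46)² / 46 = 0.0870
χ² = 0.0290 + 0.0870 = 0.116

0.116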